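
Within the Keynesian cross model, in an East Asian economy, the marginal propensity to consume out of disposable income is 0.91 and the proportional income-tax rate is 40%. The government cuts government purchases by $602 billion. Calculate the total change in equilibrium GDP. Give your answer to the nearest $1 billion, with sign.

Expenditure multiplier = 1/(1 − c(1−t)) = 1/(1 − 0.91×0.6) = 1/0.454 ≈ 2.203.
ΔY = k × ΔG = (−$602 billion) / 0.454 ≈ −$1,326 billion.

−$1,326 billion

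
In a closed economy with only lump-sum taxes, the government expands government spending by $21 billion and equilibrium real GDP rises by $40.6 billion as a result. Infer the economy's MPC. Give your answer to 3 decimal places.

Implied spending multiplier k = ΔY/ΔG = 40.6/21 ≈ 1.9333.
Since k = 1/(1 − MPC), MPC = 1 − 1/k = 1 − ΔG/ΔY = 1 − 21/40.6 ≈ 0.483.

0.483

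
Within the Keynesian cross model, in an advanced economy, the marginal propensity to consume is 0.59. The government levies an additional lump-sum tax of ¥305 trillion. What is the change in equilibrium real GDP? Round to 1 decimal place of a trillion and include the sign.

A lump-sum tax change of +¥305 trillion shifts disposable income by −¥305 trillion; first-round consumption changes by −c × ΔT = −0.59 × (+¥305 trillion) = −¥179.95 trillion.
Expenditure multiplier = 1/(1 − MPC) = 1/(1 − 0.59) = 1/0.41 ≈ 2.439.
The tax multiplier is −c × k ≈ −1.439, so ΔY = k × (−c·ΔT) = (−¥179.95 trillion) / 0.41 ≈ −¥438.9 trillion.

−¥438.9 trillion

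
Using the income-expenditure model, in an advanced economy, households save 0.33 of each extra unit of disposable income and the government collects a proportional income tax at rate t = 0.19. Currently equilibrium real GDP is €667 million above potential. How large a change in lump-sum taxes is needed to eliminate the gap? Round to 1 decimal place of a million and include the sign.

MPC = 1 − MPS = 1 − 0.33 = 0.67.
Spending multiplier = 1/(1 − c(1−t)) = 1/(1 − 0.67×0.81) = 1/0.4573 ≈ 2.187.
Tax multiplier = −c·k = −0.67/0.4573 ≈ −1.465. Need ΔY = −€667 million, so ΔT = ΔY/(−c·k) = −(−€667 million) × 0.4573 / 0.67 ≈ +€455.3 million.
The government should raise lump-sum taxes by €455.3 million.

+€455.3 million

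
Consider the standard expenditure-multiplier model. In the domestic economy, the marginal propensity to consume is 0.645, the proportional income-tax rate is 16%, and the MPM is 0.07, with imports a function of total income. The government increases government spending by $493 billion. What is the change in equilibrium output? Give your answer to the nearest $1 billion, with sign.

Government-spending multiplier = 1/(1 − c(1−t) + m) = 1/(1 − 0.645×0.84 + 0.07) = 1/0.5282 ≈ 1.893.
ΔY = k × ΔG = (+$493 billion) / 0.5282 ≈ +$933 billion.

+$933 billion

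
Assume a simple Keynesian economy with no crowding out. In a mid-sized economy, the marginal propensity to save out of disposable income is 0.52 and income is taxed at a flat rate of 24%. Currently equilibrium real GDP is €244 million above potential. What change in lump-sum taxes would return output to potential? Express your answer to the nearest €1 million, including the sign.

MPC = 1 − MPS = 1 − 0.52 = 0.48.
Spending multiplier = 1/(1 − c(1−t)) = 1/(1 − 0.48×0.76) = 1/0.6352 ≈ 1.574.
Tax multiplier = −c·k = −0.48/0.6352 ≈ −0.756. Need ΔY = −€244 million, so ΔT = ΔY/(−c·k) = −(−€244 million) × 0.6352 / 0.48 ≈ +€323 million.
The government should raise lump-sum taxes by €323 million.

+€323 million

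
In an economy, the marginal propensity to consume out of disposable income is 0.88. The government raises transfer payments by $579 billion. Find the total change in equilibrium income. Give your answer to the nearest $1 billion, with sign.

+$4,246 billion

The transfer change shifts disposable income by +$579 billion, so first-round consumption changes by c·ΔTR = 0.88 × (+$579 billion) = +$509.52 billion.
Expenditure multiplier = 1/(1 − MPC) = 1/(1 − 0.88) = 1/0.12 ≈ 8.333.
The transfer multiplier is c × k ≈ 7.333, so ΔY = k × (c·ΔTR) = (+$509.52 billion) / 0.12 = +$4,246 billion.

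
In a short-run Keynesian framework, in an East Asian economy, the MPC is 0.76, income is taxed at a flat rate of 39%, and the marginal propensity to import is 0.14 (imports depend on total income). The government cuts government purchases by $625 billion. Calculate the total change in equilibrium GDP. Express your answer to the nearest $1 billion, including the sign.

Expenditure multiplier = 1/(1 − c(1−t) + m) = 1/(1 − 0.76×0.61 + 0.14) = 1/0.6764 ≈ 1.478.
ΔY = k × ΔG = (−$625 billion) / 0.6764 ≈ −$924 billion.

−$924 billion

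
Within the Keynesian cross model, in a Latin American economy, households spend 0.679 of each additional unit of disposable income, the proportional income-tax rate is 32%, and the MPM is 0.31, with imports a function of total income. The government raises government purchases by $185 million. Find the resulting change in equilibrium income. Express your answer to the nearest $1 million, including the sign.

+$218 million

Government-spending multiplier = 1/(1 − c(1−t) + m) = 1/(1 − 0.679×0.68 + 0.31) = 1/0.84828 ≈ 1.179.
ΔY = k × ΔG = (+$185 million) / 0.84828 ≈ +$218 million.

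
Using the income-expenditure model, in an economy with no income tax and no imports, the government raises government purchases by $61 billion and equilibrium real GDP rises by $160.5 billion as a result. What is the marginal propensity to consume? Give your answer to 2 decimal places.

0.62

Implied spending multiplier k = ΔY/ΔG = 160.5/61 ≈ 2.6311.
Since k = 1/(1 − MPC), MPC = 1 − 1/k = 1 − ΔG/ΔY = 1 − 61/160.5 ≈ 0.62.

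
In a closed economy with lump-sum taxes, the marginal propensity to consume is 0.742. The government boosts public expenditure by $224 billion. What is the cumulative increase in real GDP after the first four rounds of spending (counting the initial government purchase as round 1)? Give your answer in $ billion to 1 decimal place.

$605.0 billion

Round 1 adds ΔG = $224 billion; each later round is MPC = 0.742 times the previous.
After 4 rounds: 224 + 166.208 + 123.326336 + 91.508141312 = ΔG·(1 − c^4)/(1 − c) = 224 × (1 − 0.303120718096)/0.258 ≈ $605 billion.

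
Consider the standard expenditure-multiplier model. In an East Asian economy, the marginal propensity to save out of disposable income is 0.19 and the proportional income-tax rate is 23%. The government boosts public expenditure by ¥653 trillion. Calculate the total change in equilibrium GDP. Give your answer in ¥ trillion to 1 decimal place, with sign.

MPC = 1 − MPS = 1 − 0.19 = 0.81.
Expenditure multiplier = 1/(1 − c(1−t)) = 1/(1 − 0.81×0.77) = 1/0.3763 ≈ 2.657.
ΔY = k × ΔG = (+¥653 trillion) / 0.3763 ≈ +¥1,735.3 trillion.

+¥1,735.3 trillion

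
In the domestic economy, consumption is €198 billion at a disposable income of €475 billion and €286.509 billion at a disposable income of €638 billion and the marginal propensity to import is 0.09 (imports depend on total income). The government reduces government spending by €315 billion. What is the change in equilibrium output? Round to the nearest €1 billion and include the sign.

MPC = ΔC/ΔYd = (286.509 − 198)/(638 − 475) = 88.509/163 = 0.543.
Government-spending multiplier = 1/(1 − c + m) = 1/(1 − 0.543 + 0.09) = 1/0.547 ≈ 1.828.
ΔY = k × ΔG = (−€315 billion) / 0.547 ≈ −€576 billion.

−€576 billion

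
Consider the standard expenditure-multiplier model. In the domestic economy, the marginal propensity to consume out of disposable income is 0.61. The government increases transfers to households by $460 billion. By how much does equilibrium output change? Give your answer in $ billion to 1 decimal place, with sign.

The transfer change shifts disposable income by +$460 billion, so first-round consumption changes by c·ΔTR = 0.61 × (+$460 billion) = +$280.6 billion.
Expenditure multiplier = 1/(1 − MPC) = 1/(1 − 0.61) = 1/0.39 ≈ 2.564.
The transfer multiplier is c × k ≈ 1.564, so ΔY = k × (c·ΔTR) = (+$280.6 billion) / 0.39 ≈ +$719.5 billion.

+$719.5 billion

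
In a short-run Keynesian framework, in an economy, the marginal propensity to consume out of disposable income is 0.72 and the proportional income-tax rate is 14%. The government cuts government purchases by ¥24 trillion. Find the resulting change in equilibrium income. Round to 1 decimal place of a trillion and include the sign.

−¥63.0 trillion

Spending multiplier = 1/(1 − c(1−t)) = 1/(1 − 0.72×0.86) = 1/0.3808 ≈ 2.626.
ΔY = k × ΔG = (−¥24 trillion) / 0.3808 ≈ −¥63 trillion.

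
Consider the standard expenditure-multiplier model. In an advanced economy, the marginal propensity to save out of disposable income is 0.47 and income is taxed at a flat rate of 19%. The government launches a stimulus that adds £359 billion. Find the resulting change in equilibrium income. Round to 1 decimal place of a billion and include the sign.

MPC = 1 − MPS = 1 − 0.47 = 0.53.
Government-spending multiplier = 1/(1 − c(1−t)) = 1/(1 − 0.53×0.81) = 1/0.5707 ≈ 1.752.
ΔY = k × ΔG = (+£359 billion) / 0.5707 ≈ +£629.1 billion.

+£629.1 billion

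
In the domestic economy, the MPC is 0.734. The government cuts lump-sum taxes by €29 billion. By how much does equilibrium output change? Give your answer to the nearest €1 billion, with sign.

+€80 billion

A lump-sum tax change of −€29 billion shifts disposable income by +€29 billion; first-round consumption changes by −c × ΔT = −0.734 × (−€29 billion) = +€21.286 billion.
Expenditure multiplier = 1/(1 − MPC) = 1/(1 − 0.734) = 1/0.266 ≈ 3.759.
The tax multiplier is −c × k ≈ −2.759, so ΔY = k × (−c·ΔT) = (+€21.286 billion) / 0.266 ≈ +€80 billion.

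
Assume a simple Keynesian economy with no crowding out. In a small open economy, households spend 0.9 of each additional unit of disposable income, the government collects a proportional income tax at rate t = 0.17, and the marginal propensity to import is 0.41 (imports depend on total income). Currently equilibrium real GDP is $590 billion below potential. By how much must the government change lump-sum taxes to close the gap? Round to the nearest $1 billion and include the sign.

Spending multiplier = 1/(1 − c(1−t) + m) = 1/(1 − 0.9×0.83 + 0.41) = 1/0.663 ≈ 1.508.
Tax multiplier = −c·k = −0.9/0.663 ≈ −1.357. Need ΔY = +$590 billion, so ΔT = ΔY/(−c·k) = −(+$590 billion) × 0.663 / 0.9 ≈ −$435 billion.
The government should cut lump-sum taxes by $435 billion.

−$435 billion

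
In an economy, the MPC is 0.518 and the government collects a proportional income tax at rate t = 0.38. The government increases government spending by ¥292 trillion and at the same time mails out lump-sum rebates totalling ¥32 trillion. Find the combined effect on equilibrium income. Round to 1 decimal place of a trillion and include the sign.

Expenditure multiplier = 1/(1 − c(1−t)) = 1/(1 − 0.518×0.62) = 1/0.67884 ≈ 1.473.
ΔG contributes k·ΔG = (+¥292 trillion) / 0.67884 ≈ +¥430.1 trillion.
ΔT of −¥32 trillion changes first-round spending by −c·ΔT = +¥16.576 trillion, contributing k·(−c·ΔT) = (+¥16.576 trillion) / 0.67884 ≈ +¥24.4 trillion.
Net ΔY = k(ΔG − c·ΔT) = (+¥308.576 trillion) / 0.67884 ≈ +¥454.6 trillion.

+¥454.6 trillion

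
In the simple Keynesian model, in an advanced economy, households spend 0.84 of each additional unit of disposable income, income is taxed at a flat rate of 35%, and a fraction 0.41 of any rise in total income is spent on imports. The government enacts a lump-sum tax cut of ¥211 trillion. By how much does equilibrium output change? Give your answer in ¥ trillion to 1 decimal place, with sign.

+¥205.1 trillion

A lump-sum tax change of −¥211 trillion shifts disposable income by +¥211 trillion; first-round consumption changes by −c × ΔT = −0.84 × (−¥211 trillion) = +¥177.24 trillion.
Expenditure multiplier = 1/(1 − c(1−t) + m) = 1/(1 − 0.84×0.65 + 0.41) = 1/0.864 ≈ 1.157.
The tax multiplier is −c × k ≈ −0.972, so ΔY = k × (−c·ΔT) = (+¥177.24 trillion) / 0.864 ≈ +¥205.1 trillion.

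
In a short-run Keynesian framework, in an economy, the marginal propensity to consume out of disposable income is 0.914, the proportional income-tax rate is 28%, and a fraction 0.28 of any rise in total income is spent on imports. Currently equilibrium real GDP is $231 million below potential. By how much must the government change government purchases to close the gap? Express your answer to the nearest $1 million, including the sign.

+$144 million

Spending multiplier = 1/(1 − c(1−t) + m) = 1/(1 − 0.914×0.72 + 0.28) = 1/0.62192 ≈ 1.608.
Need ΔY = +$231 million, so ΔG = ΔY/k = (+$231 million) × 0.62192 ≈ +$144 million.
The government should increase government purchases by $144 million.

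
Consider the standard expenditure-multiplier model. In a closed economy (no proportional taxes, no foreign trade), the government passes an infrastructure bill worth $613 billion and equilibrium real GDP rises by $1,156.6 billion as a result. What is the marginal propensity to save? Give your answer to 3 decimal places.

0.530

Implied spending multiplier k = ΔY/ΔG = 1,156.6/613 ≈ 1.8868.
Since k = 1/(1 − MPC), MPC = 1 − 1/k = 1 − ΔG/ΔY = 1 − 613/1,156.6 ≈ 0.470.
MPS = 1 − MPC = 0.530.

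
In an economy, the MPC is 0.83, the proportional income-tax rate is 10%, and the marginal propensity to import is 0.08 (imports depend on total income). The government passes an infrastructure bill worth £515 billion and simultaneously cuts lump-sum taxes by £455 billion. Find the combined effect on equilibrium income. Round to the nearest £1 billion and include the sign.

+£2,681 billion

Expenditure multiplier = 1/(1 − c(1−t) + m) = 1/(1 − 0.83×0.9 + 0.08) = 1/0.333 ≈ 3.003.
ΔG contributes k·ΔG = (+£515 billion) / 0.333 ≈ +£1,546.5 billion.
ΔT of −£455 billion changes first-round spending by −c·ΔT = +£377.65 billion, contributing k·(−c·ΔT) = (+£377.65 billion) / 0.333 ≈ +£1,134.1 billion.
Net ΔY = k(ΔG − c·ΔT) = (+£892.65 billion) / 0.333 ≈ +£2,681 billion.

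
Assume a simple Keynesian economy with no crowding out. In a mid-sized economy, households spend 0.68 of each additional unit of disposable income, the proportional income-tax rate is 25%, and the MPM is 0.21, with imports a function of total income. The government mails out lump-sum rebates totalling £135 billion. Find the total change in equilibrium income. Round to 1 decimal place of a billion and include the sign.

A lump-sum tax change of −£135 billion shifts disposable income by +£135 billion; first-round consumption changes by −c × ΔT = −0.68 × (−£135 billion) = +£91.8 billion.
Expenditure multiplier = 1/(1 − c(1−t) + m) = 1/(1 − 0.68×0.75 + 0.21) = 1/0.7 ≈ 1.429.
The tax multiplier is −c × k ≈ −0.971, so ΔY = k × (−c·ΔT) = (+£91.8 billion) / 0.7 ≈ +£131.1 billion.

+£131.1 billion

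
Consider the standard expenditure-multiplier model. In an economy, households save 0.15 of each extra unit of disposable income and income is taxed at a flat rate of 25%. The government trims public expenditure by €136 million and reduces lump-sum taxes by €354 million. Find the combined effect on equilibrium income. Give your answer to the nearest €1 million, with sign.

+€455 million

MPC = 1 − MPS = 1 − 0.15 = 0.85.
Expenditure multiplier = 1/(1 − c(1−t)) = 1/(1 − 0.85×0.75) = 1/0.3625 ≈ 2.759.
ΔG contributes k·ΔG = (−€136 million) / 0.3625 ≈ −€375.2 million.
ΔT of −€354 million changes first-round spending by −c·ΔT = +€300.9 million, contributing k·(−c·ΔT) = (+€300.9 million) / 0.3625 ≈ +€830.1 million.
Net ΔY = k(ΔG − c·ΔT) = (+€164.9 million) / 0.3625 ≈ +€455 million.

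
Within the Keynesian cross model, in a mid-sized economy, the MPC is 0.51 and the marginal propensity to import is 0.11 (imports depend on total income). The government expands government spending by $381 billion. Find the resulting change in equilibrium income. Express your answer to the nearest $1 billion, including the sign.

Expenditure multiplier = 1/(1 − c + m) = 1/(1 − 0.51 + 0.11) = 1/0.6 ≈ 1.667.
ΔY = k × ΔG = (+$381 billion) / 0.6 = +$635 billion.

+$635 billion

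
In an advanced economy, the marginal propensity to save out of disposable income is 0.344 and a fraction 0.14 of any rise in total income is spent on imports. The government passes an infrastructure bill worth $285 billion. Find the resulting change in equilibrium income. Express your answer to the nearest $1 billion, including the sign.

+$589 billion

MPC = 1 − MPS = 1 − 0.344 = 0.656.
Expenditure multiplier = 1/(1 − c + m) = 1/(1 − 0.656 + 0.14) = 1/0.484 ≈ 2.066.
ΔY = k × ΔG = (+$285 billion) / 0.484 ≈ +$589 billion.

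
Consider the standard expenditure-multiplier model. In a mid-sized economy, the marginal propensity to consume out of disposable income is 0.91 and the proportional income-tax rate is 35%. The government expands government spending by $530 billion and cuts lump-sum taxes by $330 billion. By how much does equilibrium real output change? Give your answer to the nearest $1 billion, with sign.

Expenditure multiplier = 1/(1 − c(1−t)) = 1/(1 − 0.91×0.65) = 1/0.4085 ≈ 2.448.
ΔG contributes k·ΔG = (+$530 billion) / 0.4085 ≈ +$1,297.4 billion.
ΔT of −$330 billion changes first-round spending by −c·ΔT = +$300.3 billion, contributing k·(−c·ΔT) = (+$300.3 billion) / 0.4085 ≈ +$735.1 billion.
Net ΔY = k(ΔG − c·ΔT) = (+$830.3 billion) / 0.4085 ≈ +$2,033 billion.

+$2,033 billion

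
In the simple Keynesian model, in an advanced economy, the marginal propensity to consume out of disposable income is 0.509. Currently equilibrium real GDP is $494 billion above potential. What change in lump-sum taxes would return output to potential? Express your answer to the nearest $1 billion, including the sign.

Spending multiplier = 1/(1 − MPC) = 1/(1 − 0.509) = 1/0.491 ≈ 2.037.
Tax multiplier = −c·k = −0.509/0.491 ≈ −1.037. Need ΔY = −$494 billion, so ΔT = ΔY/(−c·k) = −(−$494 billion) × 0.491 / 0.509 ≈ +$477 billion.
The government should raise lump-sum taxes by $477 billion.

+$477 billion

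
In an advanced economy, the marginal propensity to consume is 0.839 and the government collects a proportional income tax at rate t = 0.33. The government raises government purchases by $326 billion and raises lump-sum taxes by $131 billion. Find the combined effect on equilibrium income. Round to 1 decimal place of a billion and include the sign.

+$493.5 billion

Expenditure multiplier = 1/(1 − c(1−t)) = 1/(1 − 0.839×0.67) = 1/0.43787 ≈ 2.284.
ΔG contributes k·ΔG = (+$326 billion) / 0.43787 ≈ +$744.5 billion.
ΔT of +$131 billion changes first-round spending by −c·ΔT = −$109.909 billion, contributing k·(−c·ΔT) = (−$109.909 billion) / 0.43787 ≈ −$251 billion.
Net ΔY = k(ΔG − c·ΔT) = (+$216.091 billion) / 0.43787 ≈ +$493.5 billion.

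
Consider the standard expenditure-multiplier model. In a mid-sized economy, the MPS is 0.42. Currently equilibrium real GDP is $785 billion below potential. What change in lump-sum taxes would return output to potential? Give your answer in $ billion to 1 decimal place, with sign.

−$568.4 billion

MPC = 1 − MPS = 1 − 0.42 = 0.58.
Spending multiplier = 1/(1 − MPC) = 1/(1 − 0.58) = 1/0.42 ≈ 2.381.
Tax multiplier = −c·k = −0.58/0.42 ≈ −1.381. Need ΔY = +$785 billion, so ΔT = ΔY/(−c·k) = −(+$785 billion) × 0.42 / 0.58 ≈ −$568.4 billion.
The government should cut lump-sum taxes by $568.4 billion.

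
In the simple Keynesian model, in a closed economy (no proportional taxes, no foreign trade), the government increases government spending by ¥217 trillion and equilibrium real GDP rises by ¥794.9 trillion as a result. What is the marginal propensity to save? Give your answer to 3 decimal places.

Implied spending multiplier k = ΔY/ΔG = 794.9/217 ≈ 3.6631.
Since k = 1/(1 − MPC), MPC = 1 − 1/k = 1 − ΔG/ΔY = 1 − 217/794.9 ≈ 0.727.
MPS = 1 − MPC = 0.273.

0.273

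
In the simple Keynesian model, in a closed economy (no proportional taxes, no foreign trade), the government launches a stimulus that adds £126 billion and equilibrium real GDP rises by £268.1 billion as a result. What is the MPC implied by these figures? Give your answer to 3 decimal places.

0.530

Implied spending multiplier k = ΔY/ΔG = 268.1/126 ≈ 2.1278.
Since k = 1/(1 − MPC), MPC = 1 − 1/k = 1 − ΔG/ΔY = 1 − 126/268.1 ≈ 0.530.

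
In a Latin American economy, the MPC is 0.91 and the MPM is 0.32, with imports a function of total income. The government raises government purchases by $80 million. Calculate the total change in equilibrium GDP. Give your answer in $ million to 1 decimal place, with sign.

+$195.1 million

Government-spending multiplier = 1/(1 − c + m) = 1/(1 − 0.91 + 0.32) = 1/0.41 ≈ 2.439.
ΔY = k × ΔG = (+$80 million) / 0.41 ≈ +$195.1 million.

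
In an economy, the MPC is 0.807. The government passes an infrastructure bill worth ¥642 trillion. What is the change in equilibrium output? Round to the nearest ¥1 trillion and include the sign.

+¥3,326 trillion

Spending multiplier = 1/(1 − MPC) = 1/(1 − 0.807) = 1/0.193 ≈ 5.181.
ΔY = k × ΔG = (+¥642 trillion) / 0.193 ≈ +¥3,326 trillion.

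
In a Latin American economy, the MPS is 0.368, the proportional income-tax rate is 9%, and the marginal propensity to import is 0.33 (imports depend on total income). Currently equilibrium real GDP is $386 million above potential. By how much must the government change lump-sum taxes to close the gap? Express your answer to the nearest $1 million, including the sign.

+$461 million

MPC = 1 − MPS = 1 − 0.368 = 0.632.
Spending multiplier = 1/(1 − c(1−t) + m) = 1/(1 − 0.632×0.91 + 0.33) = 1/0.75488 ≈ 1.325.
Tax multiplier = −c·k = −0.632/0.75488 ≈ −0.837. Need ΔY = −$386 million, so ΔT = ΔY/(−c·k) = −(−$386 million) × 0.75488 / 0.632 ≈ +$461 million.
The government should raise lump-sum taxes by $461 million.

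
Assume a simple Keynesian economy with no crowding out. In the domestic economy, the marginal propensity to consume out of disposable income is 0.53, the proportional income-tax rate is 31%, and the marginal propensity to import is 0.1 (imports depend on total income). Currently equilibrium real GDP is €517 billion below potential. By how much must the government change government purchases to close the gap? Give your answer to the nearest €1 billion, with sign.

+€380 billion

Spending multiplier = 1/(1 − c(1−t) + m) = 1/(1 − 0.53×0.69 + 0.1) = 1/0.7343 ≈ 1.362.
Need ΔY = +€517 billion, so ΔG = ΔY/k = (+€517 billion) × 0.7343 ≈ +€380 billion.
The government should increase government purchases by €380 billion.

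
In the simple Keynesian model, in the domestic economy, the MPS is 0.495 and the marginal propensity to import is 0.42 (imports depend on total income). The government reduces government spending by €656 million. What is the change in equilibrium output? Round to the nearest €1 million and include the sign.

MPC = 1 − MPS = 1 − 0.495 = 0.505.
Government-spending multiplier = 1/(1 − c + m) = 1/(1 − 0.505 + 0.42) = 1/0.915 ≈ 1.093.
ΔY = k × ΔG = (−€656 million) / 0.915 ≈ −€717 million.

−€717 million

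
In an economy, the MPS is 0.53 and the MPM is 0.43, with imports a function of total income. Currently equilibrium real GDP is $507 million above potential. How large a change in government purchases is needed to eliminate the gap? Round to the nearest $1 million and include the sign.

−$487 million

MPC = 1 − MPS = 1 − 0.53 = 0.47.
Spending multiplier = 1/(1 − c + m) = 1/(1 − 0.47 + 0.43) = 1/0.96 ≈ 1.042.
Need ΔY = −$507 million, so ΔG = ΔY/k = (−$507 million) × 0.96 ≈ −$487 million.
The government should cut government purchases by $487 million.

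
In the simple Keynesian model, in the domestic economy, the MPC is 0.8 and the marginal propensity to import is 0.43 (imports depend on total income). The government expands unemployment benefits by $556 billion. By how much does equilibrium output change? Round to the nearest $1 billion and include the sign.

The transfer change shifts disposable income by +$556 billion, so first-round consumption changes by c·ΔTR = 0.8 × (+$556 billion) = +$444.8 billion.
Expenditure multiplier = 1/(1 − c + m) = 1/(1 − 0.8 + 0.43) = 1/0.63 ≈ 1.587.
The transfer multiplier is c × k ≈ 1.27, so ΔY = k × (c·ΔTR) = (+$444.8 billion) / 0.63 ≈ +$706 billion.

+$706 billion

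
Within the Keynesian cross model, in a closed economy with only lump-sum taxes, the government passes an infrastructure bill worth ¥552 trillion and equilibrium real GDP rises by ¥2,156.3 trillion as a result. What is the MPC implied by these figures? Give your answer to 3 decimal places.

0.744

Implied spending multiplier k = ΔY/ΔG = 2,156.3/552 ≈ 3.9063.
Since k = 1/(1 − MPC), MPC = 1 − 1/k = 1 − ΔG/ΔY = 1 − 552/2,156.3 ≈ 0.744.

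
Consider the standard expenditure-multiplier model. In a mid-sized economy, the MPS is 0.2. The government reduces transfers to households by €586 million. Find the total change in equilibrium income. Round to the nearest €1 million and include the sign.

MPC = 1 − MPS = 1 − 0.2 = 0.8.
The transfer change shifts disposable income by −€586 million, so first-round consumption changes by c·ΔTR = 0.8 × (−€586 million) = −€468.8 million.
Expenditure multiplier = 1/(1 − MPC) = 1/(1 − 0.8) = 1/0.2 = 5.
The transfer multiplier is c × k = 4, so ΔY = k × (c·ΔTR) = (−€468.8 million) / 0.2 = −€2,344 million.

−€2,344 million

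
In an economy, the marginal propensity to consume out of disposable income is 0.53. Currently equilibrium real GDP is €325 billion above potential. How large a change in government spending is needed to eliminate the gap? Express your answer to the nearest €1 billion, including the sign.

−€153 billion

Spending multiplier = 1/(1 − MPC) = 1/(1 − 0.53) = 1/0.47 ≈ 2.128.
Need ΔY = −€325 billion, so ΔG = ΔY/k = (−€325 billion) × 0.47 ≈ −€153 billion.
The government should cut government spending by €153 billion.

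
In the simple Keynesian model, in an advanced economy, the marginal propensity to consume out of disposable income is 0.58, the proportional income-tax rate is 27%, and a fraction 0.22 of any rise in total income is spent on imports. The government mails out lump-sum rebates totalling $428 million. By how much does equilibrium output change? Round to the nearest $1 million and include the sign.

+$312 million

A lump-sum tax change of −$428 million shifts disposable income by +$428 million; first-round consumption changes by −c × ΔT = −0.58 × (−$428 million) = +$248.24 million.
Expenditure multiplier = 1/(1 − c(1−t) + m) = 1/(1 − 0.58×0.73 + 0.22) = 1/0.7966 ≈ 1.255.
The tax multiplier is −c × k ≈ −0.728, so ΔY = k × (−c·ΔT) = (+$248.24 million) / 0.7966 ≈ +$312 million.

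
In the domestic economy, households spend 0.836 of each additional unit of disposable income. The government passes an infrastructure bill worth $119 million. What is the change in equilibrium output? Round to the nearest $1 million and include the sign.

+$726 million

Spending multiplier = 1/(1 − MPC) = 1/(1 − 0.836) = 1/0.164 ≈ 6.098.
ΔY = k × ΔG = (+$119 million) / 0.164 ≈ +$726 million.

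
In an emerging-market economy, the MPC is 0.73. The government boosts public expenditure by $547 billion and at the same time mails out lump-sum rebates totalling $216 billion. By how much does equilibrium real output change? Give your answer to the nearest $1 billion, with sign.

+$2,610 billion

Expenditure multiplier = 1/(1 − MPC) = 1/(1 − 0.73) = 1/0.27 ≈ 3.704.
ΔG contributes k·ΔG = (+$547 billion) / 0.27 ≈ +$2,025.9 billion.
ΔT of −$216 billion changes first-round spending by −c·ΔT = +$157.68 billion, contributing k·(−c·ΔT) = (+$157.68 billion) / 0.27 = +$584 billion.
Net ΔY = k(ΔG − c·ΔT) = (+$704.68 billion) / 0.27 ≈ +$2,610 billion.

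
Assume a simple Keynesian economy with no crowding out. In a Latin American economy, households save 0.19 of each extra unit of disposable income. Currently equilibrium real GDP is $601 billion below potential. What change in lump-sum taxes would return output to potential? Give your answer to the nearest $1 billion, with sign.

−$141 billion

MPC = 1 − MPS = 1 − 0.19 = 0.81.
Spending multiplier = 1/(1 − MPC) = 1/(1 − 0.81) = 1/0.19 ≈ 5.263.
Tax multiplier = −c·k = −0.81/0.19 ≈ −4.263. Need ΔY = +$601 billion, so ΔT = ΔY/(−c·k) = −(+$601 billion) × 0.19 / 0.81 ≈ −$141 billion.
The government should cut lump-sum taxes by $141 billion.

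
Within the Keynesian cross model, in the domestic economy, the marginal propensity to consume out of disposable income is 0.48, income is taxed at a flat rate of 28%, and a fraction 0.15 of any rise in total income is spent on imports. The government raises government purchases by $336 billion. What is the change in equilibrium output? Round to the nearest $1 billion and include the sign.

+$418 billion

Government-spending multiplier = 1/(1 − c(1−t) + m) = 1/(1 − 0.48×0.72 + 0.15) = 1/0.8044 ≈ 1.243.
ΔY = k × ΔG = (+$336 billion) / 0.8044 ≈ +$418 billion.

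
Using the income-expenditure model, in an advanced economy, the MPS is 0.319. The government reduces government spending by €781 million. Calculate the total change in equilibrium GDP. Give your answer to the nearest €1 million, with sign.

−€2,448 million

MPC = 1 − MPS = 1 − 0.319 = 0.681.
Government-spending multiplier = 1/(1 − MPC) = 1/(1 − 0.681) = 1/0.319 ≈ 3.135.
ΔY = k × ΔG = (−€781 million) / 0.319 ≈ −€2,448 million.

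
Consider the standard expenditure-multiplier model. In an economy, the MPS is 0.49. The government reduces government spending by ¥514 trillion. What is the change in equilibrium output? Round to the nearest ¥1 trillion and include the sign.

MPC = 1 − MPS = 1 − 0.49 = 0.51.
Spending multiplier = 1/(1 − MPC) = 1/(1 − 0.51) = 1/0.49 ≈ 2.041.
ΔY = k × ΔG = (−¥514 trillion) / 0.49 ≈ −¥1,049 trillion.

−¥1,049 trillion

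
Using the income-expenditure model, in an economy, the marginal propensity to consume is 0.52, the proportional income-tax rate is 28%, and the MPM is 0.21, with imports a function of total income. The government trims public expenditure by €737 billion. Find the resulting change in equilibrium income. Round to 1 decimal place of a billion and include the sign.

Spending multiplier = 1/(1 − c(1−t) + m) = 1/(1 − 0.52×0.72 + 0.21) = 1/0.8356 ≈ 1.197.
ΔY = k × ΔG = (−€737 billion) / 0.8356 ≈ −€882 billion.

−€882.0 billion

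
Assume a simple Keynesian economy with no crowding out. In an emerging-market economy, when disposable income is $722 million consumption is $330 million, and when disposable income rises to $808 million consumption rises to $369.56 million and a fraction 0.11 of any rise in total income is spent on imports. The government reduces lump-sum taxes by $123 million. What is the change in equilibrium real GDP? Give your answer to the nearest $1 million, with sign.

MPC = ΔC/ΔYd = (369.56 − 330)/(808 − 722) = 39.56/86 = 0.46.
A lump-sum tax change of −$123 million shifts disposable income by +$123 million; first-round consumption changes by −c × ΔT = −0.46 × (−$123 million) = +$56.58 million.
Expenditure multiplier = 1/(1 − c + m) = 1/(1 − 0.46 + 0.11) = 1/0.65 ≈ 1.538.
The tax multiplier is −c × k ≈ −0.708, so ΔY = k × (−c·ΔT) = (+$56.58 million) / 0.65 ≈ +$87 million.

+$87 million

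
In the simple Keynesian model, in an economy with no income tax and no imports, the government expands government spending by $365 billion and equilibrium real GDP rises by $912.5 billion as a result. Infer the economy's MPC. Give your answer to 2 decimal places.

0.60

Implied spending multiplier k = ΔY/ΔG = 912.5/365 = 2.5.
Since k = 1/(1 − MPC), MPC = 1 − 1/k = 1 − ΔG/ΔY = 1 − 365/912.5 = 0.60.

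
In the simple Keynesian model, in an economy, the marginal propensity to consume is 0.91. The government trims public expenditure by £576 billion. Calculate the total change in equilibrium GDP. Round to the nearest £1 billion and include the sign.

−£6,400 billion

Government-spending multiplier = 1/(1 − MPC) = 1/(1 − 0.91) = 1/0.09 ≈ 11.111.
ΔY = k × ΔG = (−£576 billion) / 0.09 = −£6,400 billion.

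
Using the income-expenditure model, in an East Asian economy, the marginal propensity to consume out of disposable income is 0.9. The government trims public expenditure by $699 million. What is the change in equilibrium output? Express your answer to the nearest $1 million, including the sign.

Government-spending multiplier = 1/(1 − MPC) = 1/(1 − 0.9) = 1/0.1 = 10.
ΔY = k × ΔG = (−$699 million) / 0.1 = −$6,990 million.

−$6,990 million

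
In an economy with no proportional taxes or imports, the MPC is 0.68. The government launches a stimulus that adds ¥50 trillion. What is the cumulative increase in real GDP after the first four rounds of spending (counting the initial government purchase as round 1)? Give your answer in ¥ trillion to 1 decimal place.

Round 1 adds ΔG = ¥50 trillion; each later round is MPC = 0.68 times the previous.
After 4 rounds: 50 + 34 + 23.12 + 15.7216 = ΔG·(1 − c^4)/(1 − c) = 50 × (1 − 0.21381376)/0.32 ≈ ¥122.8 trillion.

¥122.8 trillion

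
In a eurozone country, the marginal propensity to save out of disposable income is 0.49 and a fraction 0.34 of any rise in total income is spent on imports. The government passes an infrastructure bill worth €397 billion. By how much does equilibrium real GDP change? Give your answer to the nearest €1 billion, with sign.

+€478 billion

MPC = 1 − MPS = 1 − 0.49 = 0.51.
Expenditure multiplier = 1/(1 − c + m) = 1/(1 − 0.51 + 0.34) = 1/0.83 ≈ 1.205.
ΔY = k × ΔG = (+€397 billion) / 0.83 ≈ +€478 billion.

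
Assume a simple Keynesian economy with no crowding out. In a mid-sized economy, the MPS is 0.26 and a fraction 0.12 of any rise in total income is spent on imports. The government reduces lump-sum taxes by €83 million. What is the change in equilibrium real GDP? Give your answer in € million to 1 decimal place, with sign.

MPC = 1 − MPS = 1 − 0.26 = 0.74.
A lump-sum tax change of −€83 million shifts disposable income by +€83 million; first-round consumption changes by −c × ΔT = −0.74 × (−€83 million) = +€61.42 million.
Expenditure multiplier = 1/(1 − c + m) = 1/(1 − 0.74 + 0.12) = 1/0.38 ≈ 2.632.
The tax multiplier is −c × k ≈ −1.947, so ΔY = k × (−c·ΔT) = (+€61.42 million) / 0.38 ≈ +€161.6 million.

+€161.6 million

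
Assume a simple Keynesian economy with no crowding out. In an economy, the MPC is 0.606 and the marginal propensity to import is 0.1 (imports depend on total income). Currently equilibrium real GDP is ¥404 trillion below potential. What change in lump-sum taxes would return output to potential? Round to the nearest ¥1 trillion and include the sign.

Spending multiplier = 1/(1 − c + m) = 1/(1 − 0.606 + 0.1) = 1/0.494 ≈ 2.024.
Tax multiplier = −c·k = −0.606/0.494 ≈ −1.227. Need ΔY = +¥404 trillion, so ΔT = ΔY/(−c·k) = −(+¥404 trillion) × 0.494 / 0.606 ≈ −¥329 trillion.
The government should cut lump-sum taxes by ¥329 trillion.

−¥329 trillion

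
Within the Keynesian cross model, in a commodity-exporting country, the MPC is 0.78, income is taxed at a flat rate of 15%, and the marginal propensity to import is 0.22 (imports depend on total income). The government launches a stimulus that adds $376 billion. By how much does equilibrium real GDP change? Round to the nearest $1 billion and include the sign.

+$675 billion

Expenditure multiplier = 1/(1 − c(1−t) + m) = 1/(1 − 0.78×0.85 + 0.22) = 1/0.557 ≈ 1.795.
ΔY = k × ΔG = (+$376 billion) / 0.557 ≈ +$675 billion.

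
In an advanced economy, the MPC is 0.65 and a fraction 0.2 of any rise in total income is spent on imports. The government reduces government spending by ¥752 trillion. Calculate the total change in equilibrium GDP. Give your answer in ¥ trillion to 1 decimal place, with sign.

Expenditure multiplier = 1/(1 − c + m) = 1/(1 − 0.65 + 0.2) = 1/0.55 ≈ 1.818.
ΔY = k × ΔG = (−¥752 trillion) / 0.55 ≈ −¥1,367.3 trillion.

−¥1,367.3 trillion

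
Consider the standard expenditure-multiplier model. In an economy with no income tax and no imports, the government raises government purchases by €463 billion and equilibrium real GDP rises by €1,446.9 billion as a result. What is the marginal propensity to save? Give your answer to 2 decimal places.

0.32

Implied spending multiplier k = ΔY/ΔG = 1,446.9/463 ≈ 3.1251.
Since k = 1/(1 − MPC), MPC = 1 − 1/k = 1 − ΔG/ΔY = 1 − 463/1,446.9 ≈ 0.68.
MPS = 1 − MPC = 0.32.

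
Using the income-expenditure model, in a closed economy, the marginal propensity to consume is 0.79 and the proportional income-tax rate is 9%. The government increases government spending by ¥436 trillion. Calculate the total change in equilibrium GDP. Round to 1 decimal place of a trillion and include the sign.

Spending multiplier = 1/(1 − c(1−t)) = 1/(1 − 0.79×0.91) = 1/0.2811 ≈ 3.557.
ΔY = k × ΔG = (+¥436 trillion) / 0.2811 ≈ +¥1,551 trillion.

+¥1,551.0 trillion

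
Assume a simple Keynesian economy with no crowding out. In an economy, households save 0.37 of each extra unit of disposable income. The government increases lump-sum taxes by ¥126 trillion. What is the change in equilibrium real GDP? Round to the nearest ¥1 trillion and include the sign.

−¥215 trillion

MPC = 1 − MPS = 1 − 0.37 = 0.63.
A lump-sum tax change of +¥126 trillion shifts disposable income by −¥126 trillion; first-round consumption changes by −c × ΔT = −0.63 × (+¥126 trillion) = −¥79.38 trillion.
Expenditure multiplier = 1/(1 − MPC) = 1/(1 − 0.63) = 1/0.37 ≈ 2.703.
The tax multiplier is −c × k ≈ −1.703, so ΔY = k × (−c·ΔT) = (−¥79.38 trillion) / 0.37 ≈ −¥215 trillion.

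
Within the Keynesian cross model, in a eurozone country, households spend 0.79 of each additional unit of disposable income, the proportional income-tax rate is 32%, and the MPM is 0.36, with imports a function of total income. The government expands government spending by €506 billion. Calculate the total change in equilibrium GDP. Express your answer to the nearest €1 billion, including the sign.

+€615 billion

Spending multiplier = 1/(1 − c(1−t) + m) = 1/(1 − 0.79×0.68 + 0.36) = 1/0.8228 ≈ 1.215.
ΔY = k × ΔG = (+€506 billion) / 0.8228 ≈ +€615 billion.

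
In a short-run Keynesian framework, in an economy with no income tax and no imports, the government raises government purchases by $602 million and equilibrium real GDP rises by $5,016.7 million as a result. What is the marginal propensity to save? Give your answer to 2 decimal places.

0.12

Implied spending multiplier k = ΔY/ΔG = 5,016.7/602 ≈ 8.3334.
Since k = 1/(1 − MPC), MPC = 1 − 1/k = 1 − ΔG/ΔY = 1 − 602/5,016.7 ≈ 0.88.
MPS = 1 − MPC = 0.12.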